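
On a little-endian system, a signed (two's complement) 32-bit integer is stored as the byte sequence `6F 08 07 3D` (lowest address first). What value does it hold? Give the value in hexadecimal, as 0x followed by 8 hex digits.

Little-endian stores the least-significant byte at the lowest address.
Reassemble most-significant byte first: 3D 07 08 6F → 0x3D07086F.

0x3D07086F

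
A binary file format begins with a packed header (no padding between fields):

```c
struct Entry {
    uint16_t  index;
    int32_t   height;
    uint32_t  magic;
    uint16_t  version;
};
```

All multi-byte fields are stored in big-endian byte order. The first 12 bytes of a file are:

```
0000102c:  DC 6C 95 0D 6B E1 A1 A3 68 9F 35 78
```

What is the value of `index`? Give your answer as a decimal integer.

`index` is the first field, at byte offset 0, occupying 2 bytes.
Bytes at offsets 0..1: DC 6C.
Big-endian: lowest address holds the most-significant byte.
The bytes are already most-significant first: 0xDC6C.
0xDC6C = 56428.

56428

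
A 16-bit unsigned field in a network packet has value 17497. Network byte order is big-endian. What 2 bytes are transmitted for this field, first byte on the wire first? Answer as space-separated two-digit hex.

17497 in hexadecimal, padded to 16 bits, is 0x4459.
Split into bytes (most-significant first): 44 59.
In big-endian order the high byte comes first in memory.
So the memory order matches the most-significant-first order: 44 59.

44 59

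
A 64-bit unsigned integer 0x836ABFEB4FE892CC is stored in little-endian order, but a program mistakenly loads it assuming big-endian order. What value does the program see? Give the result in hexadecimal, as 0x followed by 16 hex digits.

Stored little-endian, the bytes at ascending addresses are CC 92 E8 4F EB BF 6A 83.
Read back as big-endian, the last byte is least significant, giving 0xCC92E84FEBBF6A83.

0xCC92E84FEBBF6A83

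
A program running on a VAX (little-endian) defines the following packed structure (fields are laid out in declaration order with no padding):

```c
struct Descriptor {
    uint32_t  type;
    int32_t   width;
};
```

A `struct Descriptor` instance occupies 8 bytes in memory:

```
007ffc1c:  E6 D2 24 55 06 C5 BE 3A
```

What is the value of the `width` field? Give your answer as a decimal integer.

`width` follows `type` (4 bytes), so it starts at byte offset 4 and occupies 4 bytes.
Bytes at offsets 4..7: 06 C5 BE 3A.
Little-endian: lowest address holds the least-significant byte.
Reassemble most-significant byte first: 3A BE C5 06 → 0x3ABEC506.
0x3ABEC506 = 985580806.

985580806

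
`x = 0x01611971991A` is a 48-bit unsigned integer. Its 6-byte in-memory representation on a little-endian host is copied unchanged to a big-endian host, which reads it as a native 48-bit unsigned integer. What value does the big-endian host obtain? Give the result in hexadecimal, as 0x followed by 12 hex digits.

0x1A9971196101

Stored little-endian, the bytes at ascending addresses are 1A 99 71 19 61 01.
Read back as big-endian, the last byte is least significant, giving 0x1A9971196101.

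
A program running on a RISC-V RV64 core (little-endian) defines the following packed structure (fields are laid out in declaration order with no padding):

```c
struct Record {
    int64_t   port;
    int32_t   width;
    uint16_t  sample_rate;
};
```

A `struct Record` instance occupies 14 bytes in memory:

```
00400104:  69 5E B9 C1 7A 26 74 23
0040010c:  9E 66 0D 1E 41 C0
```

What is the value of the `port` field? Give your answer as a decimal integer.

`port` is the first field, at byte offset 0, occupying 8 bytes.
Bytes at offsets 0..7: 69 5E B9 C1 7A 26 74 23.
In little-endian order the low byte comes first in memory.
Reassemble most-significant byte first: 23 74 26 7A C1 B9 5E 69 → 0x2374267AC1B95E69.
0x2374267AC1B95E69 = 2554709197303930473.

2554709197303930473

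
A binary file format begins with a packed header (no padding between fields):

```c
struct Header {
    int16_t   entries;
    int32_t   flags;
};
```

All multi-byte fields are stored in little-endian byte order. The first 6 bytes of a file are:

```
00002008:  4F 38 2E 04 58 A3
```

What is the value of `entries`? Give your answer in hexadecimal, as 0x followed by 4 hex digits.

0x384F

`entries` is the first field, at byte offset 0, occupying 2 bytes.
Bytes at offsets 0..1: 4F 38.
Little-endian stores the least-significant byte at the lowest address.
Reassemble most-significant byte first: 38 4F → 0x384F.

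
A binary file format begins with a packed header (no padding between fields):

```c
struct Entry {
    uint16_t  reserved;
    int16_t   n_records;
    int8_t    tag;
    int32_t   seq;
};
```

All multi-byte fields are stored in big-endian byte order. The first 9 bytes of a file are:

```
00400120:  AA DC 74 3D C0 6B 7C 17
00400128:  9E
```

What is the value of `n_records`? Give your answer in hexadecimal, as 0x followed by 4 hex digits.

0x743D

`n_records` follows `reserved` (2 bytes), so it starts at byte offset 2 and occupies 2 bytes.
Bytes at offsets 2..3: 74 3D.
Big-endian: lowest address holds the most-significant byte.
The bytes are already most-significant first: 0x743D.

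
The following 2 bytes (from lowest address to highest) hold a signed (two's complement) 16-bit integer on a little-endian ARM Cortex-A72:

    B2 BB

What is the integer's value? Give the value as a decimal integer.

-17486

In little-endian order the low byte comes first in memory.
Reassemble most-significant byte first: BB B2 → 0xBBB2.
Top bit is set, so as a signed 16-bit value this is 0xBBB2 − 2^16 = -17486.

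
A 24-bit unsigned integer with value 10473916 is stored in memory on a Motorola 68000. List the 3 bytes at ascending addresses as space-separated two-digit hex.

9F D1 BC

10473916 in hexadecimal, padded to 24 bits, is 0x9FD1BC.
Split into bytes (most-significant first): 9F D1 BC.
Big-endian stores the most-significant byte at the lowest address.
So the memory order matches the most-significant-first order: 9F D1 BC.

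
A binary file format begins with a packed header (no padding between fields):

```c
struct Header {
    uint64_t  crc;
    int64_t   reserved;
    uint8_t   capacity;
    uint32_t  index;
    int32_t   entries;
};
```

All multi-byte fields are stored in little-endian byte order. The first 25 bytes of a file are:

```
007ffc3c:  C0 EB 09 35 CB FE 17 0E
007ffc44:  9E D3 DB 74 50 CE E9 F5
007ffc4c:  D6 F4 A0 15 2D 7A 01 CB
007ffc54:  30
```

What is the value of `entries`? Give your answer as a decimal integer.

818610554

`entries` follows `crc` (8 B), `reserved` (8 B), `capacity` (1 B), `index` (4 B), so it starts at offset 8 + 8 + 1 + 4 = 21 and occupies 4 bytes.
Bytes at offsets 21..24: 7A 01 CB 30.
Little-endian stores the least-significant byte at the lowest address.
Reassemble most-significant byte first: 30 CB 01 7A → 0x30CB017A.
0x30CB017A = 818610554.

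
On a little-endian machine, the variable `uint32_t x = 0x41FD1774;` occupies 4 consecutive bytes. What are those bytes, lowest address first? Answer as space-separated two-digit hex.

Split into bytes (most-significant first): 41 FD 17 74.
In little-endian order the low byte comes first in memory.
So at ascending addresses the bytes are 74 17 FD 41.

74 17 FD 41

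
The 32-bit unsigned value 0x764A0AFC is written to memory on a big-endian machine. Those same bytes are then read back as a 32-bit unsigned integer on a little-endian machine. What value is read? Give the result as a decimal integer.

Stored big-endian, the bytes at ascending addresses are 76 4A 0A FC.
Read back as little-endian, the first byte is least significant, giving 0xFC0A4A76.
0xFC0A4A76 = 4228532854.

4228532854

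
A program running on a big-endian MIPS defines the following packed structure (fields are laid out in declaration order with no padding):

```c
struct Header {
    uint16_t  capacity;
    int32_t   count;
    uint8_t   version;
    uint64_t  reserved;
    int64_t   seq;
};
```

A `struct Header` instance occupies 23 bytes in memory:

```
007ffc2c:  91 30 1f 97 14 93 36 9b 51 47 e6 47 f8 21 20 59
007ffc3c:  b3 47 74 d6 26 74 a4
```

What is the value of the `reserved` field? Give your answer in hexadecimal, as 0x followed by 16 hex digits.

0x9B5147E647F82120

`reserved` follows `capacity` (2 B), `count` (4 B), `version` (1 B), so it starts at offset 2 + 4 + 1 = 7 and occupies 8 bytes.
Bytes at offsets 7..14: 9B 51 47 E6 47 F8 21 20.
Big-endian stores the most-significant byte at the lowest address.
The bytes are already most-significant first: 0x9B5147E647F82120.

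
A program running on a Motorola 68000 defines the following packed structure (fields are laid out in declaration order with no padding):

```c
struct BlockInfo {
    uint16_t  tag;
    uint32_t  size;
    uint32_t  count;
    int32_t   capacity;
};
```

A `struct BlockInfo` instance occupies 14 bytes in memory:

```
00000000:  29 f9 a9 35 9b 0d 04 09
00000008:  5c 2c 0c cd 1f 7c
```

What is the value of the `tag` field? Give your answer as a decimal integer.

`tag` is the first field, at byte offset 0, occupying 2 bytes.
Bytes at offsets 0..1: 29 F9.
In big-endian order the high byte comes first in memory.
The bytes are already most-significant first: 0x29F9.
0x29F9 = 10745.

10745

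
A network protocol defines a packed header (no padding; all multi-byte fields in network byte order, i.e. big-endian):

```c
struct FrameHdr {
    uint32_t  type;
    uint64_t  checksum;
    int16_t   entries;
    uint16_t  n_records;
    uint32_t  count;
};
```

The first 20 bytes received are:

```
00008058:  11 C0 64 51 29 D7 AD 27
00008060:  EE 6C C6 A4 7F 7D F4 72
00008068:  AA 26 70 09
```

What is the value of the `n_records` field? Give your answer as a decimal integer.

`n_records` follows `type` (4 B), `checksum` (8 B), `entries` (2 B), so it starts at offset 4 + 8 + 2 = 14 and occupies 2 bytes.
Bytes at offsets 14..15: F4 72.
In big-endian order the high byte comes first in memory.
The bytes are already most-significant first: 0xF472.
0xF472 = 62578.

62578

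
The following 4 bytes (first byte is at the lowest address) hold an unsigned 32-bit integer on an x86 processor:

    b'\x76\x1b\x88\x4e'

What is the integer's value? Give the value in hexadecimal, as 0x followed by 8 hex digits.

In little-endian order the low byte comes first in memory.
Reassemble most-significant byte first: 4E 88 1B 76 → 0x4E881B76.

0x4E881B76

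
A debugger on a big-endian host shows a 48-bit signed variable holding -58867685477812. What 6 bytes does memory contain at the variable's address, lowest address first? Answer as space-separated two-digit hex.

Two's complement of -58867685477812 in 48 bits: 58867685477812 = 0x358A337B4DB4; invert → 0xCA75CC84B24B; add 1 → 0xCA75CC84B24C.
Split into bytes (most-significant first): CA 75 CC 84 B2 4C.
In big-endian order the high byte comes first in memory.
So the memory order matches the most-significant-first order: CA 75 CC 84 B2 4C.

CA 75 CC 84 B2 4C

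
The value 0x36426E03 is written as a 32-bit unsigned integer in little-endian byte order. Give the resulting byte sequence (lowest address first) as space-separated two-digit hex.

03 6E 42 36

Split into bytes (most-significant first): 36 42 6E 03.
In little-endian order the low byte comes first in memory.
So at ascending addresses the bytes are 03 6E 42 36.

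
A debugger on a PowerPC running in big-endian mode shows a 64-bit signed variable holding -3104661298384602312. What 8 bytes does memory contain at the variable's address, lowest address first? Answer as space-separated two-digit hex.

Two's complement of -3104661298384602312 in 64 bits: 3104661298384602312 = 0x2B15F9006E1E04C8; invert → 0xD4EA06FF91E1FB37; add 1 → 0xD4EA06FF91E1FB38.
Split into bytes (most-significant first): D4 EA 06 FF 91 E1 FB 38.
In big-endian order the high byte comes first in memory.
So the memory order matches the most-significant-first order: D4 EA 06 FF 91 E1 FB 38.

D4 EA 06 FF 91 E1 FB 38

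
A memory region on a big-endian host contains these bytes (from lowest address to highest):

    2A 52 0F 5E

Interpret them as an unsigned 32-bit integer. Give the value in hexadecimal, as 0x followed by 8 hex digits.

Big-endian stores the most-significant byte at the lowest address.
The bytes are already most-significant first: 0x2A520F5E.

0x2A520F5E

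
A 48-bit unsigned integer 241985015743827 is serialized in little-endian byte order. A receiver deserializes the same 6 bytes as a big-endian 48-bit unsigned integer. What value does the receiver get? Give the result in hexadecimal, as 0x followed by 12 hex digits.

0x5385E78615DC

241985015743827 in 48-bit hexadecimal is 0xDC1586E78553.
Stored little-endian, the bytes at ascending addresses are 53 85 E7 86 15 DC.
Read back as big-endian, the last byte is least significant, giving 0x5385E78615DC.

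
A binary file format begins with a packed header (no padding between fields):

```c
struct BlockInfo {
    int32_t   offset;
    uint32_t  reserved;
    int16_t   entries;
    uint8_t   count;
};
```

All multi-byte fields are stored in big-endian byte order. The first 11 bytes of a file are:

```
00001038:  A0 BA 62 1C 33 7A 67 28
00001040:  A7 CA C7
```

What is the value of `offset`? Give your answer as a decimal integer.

`offset` is the first field, at byte offset 0, occupying 4 bytes.
Bytes at offsets 0..3: A0 BA 62 1C.
Big-endian: lowest address holds the most-significant byte.
The bytes are already most-significant first: 0xA0BA621C.
Top bit is set, so as a signed 32-bit value this is 0xA0BA621C − 2^32 = -1598397924.

-1598397924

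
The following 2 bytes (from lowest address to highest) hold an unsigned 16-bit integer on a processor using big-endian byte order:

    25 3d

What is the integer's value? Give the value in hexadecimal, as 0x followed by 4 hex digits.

0x253D

Big-endian: lowest address holds the most-significant byte.
The bytes are already most-significant first: 0x253D.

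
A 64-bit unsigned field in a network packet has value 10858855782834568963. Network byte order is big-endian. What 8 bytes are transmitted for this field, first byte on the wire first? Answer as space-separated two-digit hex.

96 B2 67 CD 43 0C FF 03

10858855782834568963 in hexadecimal, padded to 64 bits, is 0x96B267CD430CFF03.
Split into bytes (most-significant first): 96 B2 67 CD 43 0C FF 03.
In big-endian order the high byte comes first in memory.
So the memory order matches the most-significant-first order: 96 B2 67 CD 43 0C FF 03.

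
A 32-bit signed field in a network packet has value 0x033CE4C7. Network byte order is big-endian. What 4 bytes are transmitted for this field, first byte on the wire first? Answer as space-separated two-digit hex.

03 3C E4 C7

Split into bytes (most-significant first): 03 3C E4 C7.
Big-endian stores the most-significant byte at the lowest address.
So the memory order matches the most-significant-first order: 03 3C E4 C7.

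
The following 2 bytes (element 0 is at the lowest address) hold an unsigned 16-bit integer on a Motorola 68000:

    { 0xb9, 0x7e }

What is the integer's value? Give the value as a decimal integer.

47486

Big-endian: lowest address holds the most-significant byte.
The bytes are already most-significant first: 0xB97E.
0xB97E = 47486.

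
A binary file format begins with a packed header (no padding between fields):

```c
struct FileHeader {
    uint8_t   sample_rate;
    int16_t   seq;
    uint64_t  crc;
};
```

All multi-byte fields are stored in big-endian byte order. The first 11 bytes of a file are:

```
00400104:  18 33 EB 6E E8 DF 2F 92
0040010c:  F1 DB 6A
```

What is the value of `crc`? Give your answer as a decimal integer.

`crc` follows `sample_rate` (1 B), `seq` (2 B), so it starts at offset 1 + 2 = 3 and occupies 8 bytes.
Bytes at offsets 3..10: 6E E8 DF 2F 92 F1 DB 6A.
Big-endian stores the most-significant byte at the lowest address.
The bytes are already most-significant first: 0x6EE8DF2F92F1DB6A.
0x6EE8DF2F92F1DB6A = 7991882934190725994.

7991882934190725994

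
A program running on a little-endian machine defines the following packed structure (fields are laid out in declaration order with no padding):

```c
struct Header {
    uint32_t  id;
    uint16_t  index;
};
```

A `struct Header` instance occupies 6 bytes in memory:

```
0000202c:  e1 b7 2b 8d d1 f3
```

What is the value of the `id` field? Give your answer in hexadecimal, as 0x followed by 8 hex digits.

0x8D2BB7E1

`id` is the first field, at byte offset 0, occupying 4 bytes.
Bytes at offsets 0..3: E1 B7 2B 8D.
Little-endian stores the least-significant byte at the lowest address.
Reassemble most-significant byte first: 8D 2B B7 E1 → 0x8D2BB7E1.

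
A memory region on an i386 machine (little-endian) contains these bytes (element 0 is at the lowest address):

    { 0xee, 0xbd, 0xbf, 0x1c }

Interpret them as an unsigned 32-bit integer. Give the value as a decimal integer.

482328046

Little-endian stores the least-significant byte at the lowest address.
Reassemble most-significant byte first: 1C BF BD EE → 0x1CBFBDEE.
0x1CBFBDEE = 482328046.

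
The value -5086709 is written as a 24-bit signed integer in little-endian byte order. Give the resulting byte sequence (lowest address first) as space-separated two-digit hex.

0B 62 B2

Two's complement of -5086709 in 24 bits: 5086709 = 0x4D9DF5; invert → 0xB2620A; add 1 → 0xB2620B.
Split into bytes (most-significant first): B2 62 0B.
In little-endian order the low byte comes first in memory.
So at ascending addresses the bytes are 0B 62 B2.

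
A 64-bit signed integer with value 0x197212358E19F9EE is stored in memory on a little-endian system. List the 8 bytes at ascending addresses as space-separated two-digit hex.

EE F9 19 8E 35 12 72 19

Split into bytes (most-significant first): 19 72 12 35 8E 19 F9 EE.
Little-endian stores the least-significant byte at the lowest address.
So at ascending addresses the bytes are EE F9 19 8E 35 12 72 19.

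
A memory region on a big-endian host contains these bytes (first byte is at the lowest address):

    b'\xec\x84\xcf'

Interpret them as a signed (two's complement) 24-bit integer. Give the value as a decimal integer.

-1276721

Big-endian: lowest address holds the most-significant byte.
The bytes are already most-significant first: 0xEC84CF.
Top bit is set, so as a signed 24-bit value this is 0xEC84CF − 2^24 = -1276721.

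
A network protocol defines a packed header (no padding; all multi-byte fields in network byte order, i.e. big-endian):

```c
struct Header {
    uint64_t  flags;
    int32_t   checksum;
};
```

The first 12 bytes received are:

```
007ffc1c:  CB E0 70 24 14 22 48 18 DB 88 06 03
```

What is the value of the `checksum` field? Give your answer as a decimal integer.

-611842557

`checksum` follows `flags` (8 bytes), so it starts at byte offset 8 and occupies 4 bytes.
Bytes at offsets 8..11: DB 88 06 03.
Big-endian: lowest address holds the most-significant byte.
The bytes are already most-significant first: 0xDB880603.
Top bit is set, so as a signed 32-bit value this is 0xDB880603 − 2^32 = -611842557.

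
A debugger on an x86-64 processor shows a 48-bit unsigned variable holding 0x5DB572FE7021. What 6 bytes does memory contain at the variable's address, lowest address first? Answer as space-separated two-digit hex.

Split into bytes (most-significant first): 5D B5 72 FE 70 21.
Little-endian stores the least-significant byte at the lowest address.
So at ascending addresses the bytes are 21 70 FE 72 B5 5D.

21 70 FE 72 B5 5D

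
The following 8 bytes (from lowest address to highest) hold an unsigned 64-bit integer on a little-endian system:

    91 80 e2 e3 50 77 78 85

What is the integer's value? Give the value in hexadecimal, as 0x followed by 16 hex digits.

Little-endian stores the least-significant byte at the lowest address.
Reassemble most-significant byte first: 85 78 77 50 E3 E2 80 91 → 0x85787750E3E28091.

0x85787750E3E28091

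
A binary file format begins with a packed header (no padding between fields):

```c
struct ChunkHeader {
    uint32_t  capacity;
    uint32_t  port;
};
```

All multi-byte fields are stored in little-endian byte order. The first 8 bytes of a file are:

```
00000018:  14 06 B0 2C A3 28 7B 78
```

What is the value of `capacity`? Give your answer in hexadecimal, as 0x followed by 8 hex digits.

0x2CB00614

`capacity` is the first field, at byte offset 0, occupying 4 bytes.
Bytes at offsets 0..3: 14 06 B0 2C.
Little-endian stores the least-significant byte at the lowest address.
Reassemble most-significant byte first: 2C B0 06 14 → 0x2CB00614.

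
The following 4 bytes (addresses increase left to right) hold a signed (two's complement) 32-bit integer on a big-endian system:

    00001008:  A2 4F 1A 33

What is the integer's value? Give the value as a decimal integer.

In big-endian order the high byte comes first in memory.
The bytes are already most-significant first: 0xA24F1A33.
Top bit is set, so as a signed 32-bit value this is 0xA24F1A33 − 2^32 = -1571874253.

-1571874253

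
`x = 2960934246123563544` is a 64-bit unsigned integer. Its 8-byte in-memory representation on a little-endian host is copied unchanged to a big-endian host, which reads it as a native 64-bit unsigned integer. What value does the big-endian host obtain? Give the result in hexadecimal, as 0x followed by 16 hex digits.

0x18EA7B57025A1729

2960934246123563544 in 64-bit hexadecimal is 0x29175A02577BEA18.
Stored little-endian, the bytes at ascending addresses are 18 EA 7B 57 02 5A 17 29.
Read back as big-endian, the last byte is least significant, giving 0x18EA7B57025A1729.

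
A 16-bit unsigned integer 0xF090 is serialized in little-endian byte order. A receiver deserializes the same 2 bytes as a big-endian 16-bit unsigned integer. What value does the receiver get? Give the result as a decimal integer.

Stored little-endian, the bytes at ascending addresses are 90 F0.
Read back as big-endian, the last byte is least significant, giving 0x90F0.
0x90F0 = 37104.

37104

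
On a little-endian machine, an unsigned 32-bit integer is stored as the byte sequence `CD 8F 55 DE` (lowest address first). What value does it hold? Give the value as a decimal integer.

3730149325

Little-endian: lowest address holds the least-significant byte.
Reassemble most-significant byte first: DE 55 8F CD → 0xDE558FCD.
0xDE558FCD = 3730149325.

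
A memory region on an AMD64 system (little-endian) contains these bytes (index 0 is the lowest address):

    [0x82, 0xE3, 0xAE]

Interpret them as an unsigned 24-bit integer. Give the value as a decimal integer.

In little-endian order the low byte comes first in memory.
Reassemble most-significant byte first: AE E3 82 → 0xAEE382.
0xAEE382 = 11461506.

11461506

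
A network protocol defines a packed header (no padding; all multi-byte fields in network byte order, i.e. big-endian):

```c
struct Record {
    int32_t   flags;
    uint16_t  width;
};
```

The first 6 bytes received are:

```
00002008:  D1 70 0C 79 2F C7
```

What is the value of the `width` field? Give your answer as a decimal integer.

`width` follows `flags` (4 bytes), so it starts at byte offset 4 and occupies 2 bytes.
Bytes at offsets 4..5: 2F C7.
In big-endian order the high byte comes first in memory.
The bytes are already most-significant first: 0x2FC7.
0x2FC7 = 12231.

12231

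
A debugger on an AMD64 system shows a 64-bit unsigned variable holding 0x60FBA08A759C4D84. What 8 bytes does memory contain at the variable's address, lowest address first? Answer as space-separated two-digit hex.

84 4D 9C 75 8A A0 FB 60

Split into bytes (most-significant first): 60 FB A0 8A 75 9C 4D 84.
Little-endian stores the least-significant byte at the lowest address.
So at ascending addresses the bytes are 84 4D 9C 75 8A A0 FB 60.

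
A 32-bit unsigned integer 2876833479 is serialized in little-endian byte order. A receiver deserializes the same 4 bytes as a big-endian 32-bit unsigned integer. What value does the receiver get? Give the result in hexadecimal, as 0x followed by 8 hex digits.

2876833479 in 32-bit hexadecimal is 0xAB78FEC7.
Stored little-endian, the bytes at ascending addresses are C7 FE 78 AB.
Read back as big-endian, the last byte is least significant, giving 0xC7FE78AB.

0xC7FE78AB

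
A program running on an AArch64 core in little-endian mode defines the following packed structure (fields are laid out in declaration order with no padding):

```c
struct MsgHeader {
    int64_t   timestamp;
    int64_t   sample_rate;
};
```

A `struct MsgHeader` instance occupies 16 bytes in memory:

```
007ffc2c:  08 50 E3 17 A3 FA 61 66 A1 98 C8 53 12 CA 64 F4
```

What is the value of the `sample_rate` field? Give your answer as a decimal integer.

`sample_rate` follows `timestamp` (8 bytes), so it starts at byte offset 8 and occupies 8 bytes.
Bytes at offsets 8..15: A1 98 C8 53 12 CA 64 F4.
Little-endian: lowest address holds the least-significant byte.
Reassemble most-significant byte first: F4 64 CA 12 53 C8 98 A1 → 0xF464CA1253C898A1.
Top bit is set, so as a signed 64-bit value this is 0xF464CA1253C898A1 − 2^64 = -836321450720192351.

-836321450720192351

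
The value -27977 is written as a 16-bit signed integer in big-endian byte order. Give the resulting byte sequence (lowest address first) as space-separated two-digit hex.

Two's complement of -27977 in 16 bits: 27977 = 0x6D49; invert → 0x92B6; add 1 → 0x92B7.
Split into bytes (most-significant first): 92 B7.
Big-endian: lowest address holds the most-significant byte.
So the memory order matches the most-significant-first order: 92 B7.

92 B7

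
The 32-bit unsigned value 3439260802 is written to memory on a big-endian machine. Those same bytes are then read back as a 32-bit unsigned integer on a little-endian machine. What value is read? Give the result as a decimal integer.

3439260802 in 32-bit hexadecimal is 0xCCFEF482.
Stored big-endian, the bytes at ascending addresses are CC FE F4 82.
Read back as little-endian, the first byte is least significant, giving 0x82F4FECC.
0x82F4FECC = 2197094092.

2197094092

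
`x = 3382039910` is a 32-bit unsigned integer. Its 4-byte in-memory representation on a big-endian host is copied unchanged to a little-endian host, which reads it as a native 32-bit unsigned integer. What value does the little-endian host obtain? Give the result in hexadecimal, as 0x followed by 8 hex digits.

0x66D595C9

3382039910 in 32-bit hexadecimal is 0xC995D566.
Stored big-endian, the bytes at ascending addresses are C9 95 D5 66.
Read back as little-endian, the first byte is least significant, giving 0x66D595C9.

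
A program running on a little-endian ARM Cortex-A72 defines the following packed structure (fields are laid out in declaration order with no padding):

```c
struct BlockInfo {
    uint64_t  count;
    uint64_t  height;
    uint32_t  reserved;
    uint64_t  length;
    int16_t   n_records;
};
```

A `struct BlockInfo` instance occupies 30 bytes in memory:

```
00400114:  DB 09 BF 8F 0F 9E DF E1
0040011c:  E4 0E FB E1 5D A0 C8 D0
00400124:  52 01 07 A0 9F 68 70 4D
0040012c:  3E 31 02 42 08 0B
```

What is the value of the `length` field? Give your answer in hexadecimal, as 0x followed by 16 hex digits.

`length` follows `count` (8 B), `height` (8 B), `reserved` (4 B), so it starts at offset 8 + 8 + 4 = 20 and occupies 8 bytes.
Bytes at offsets 20..27: 9F 68 70 4D 3E 31 02 42.
In little-endian order the low byte comes first in memory.
Reassemble most-significant byte first: 42 02 31 3E 4D 70 68 9F → 0x4202313E4D70689F.

0x4202313E4D70689F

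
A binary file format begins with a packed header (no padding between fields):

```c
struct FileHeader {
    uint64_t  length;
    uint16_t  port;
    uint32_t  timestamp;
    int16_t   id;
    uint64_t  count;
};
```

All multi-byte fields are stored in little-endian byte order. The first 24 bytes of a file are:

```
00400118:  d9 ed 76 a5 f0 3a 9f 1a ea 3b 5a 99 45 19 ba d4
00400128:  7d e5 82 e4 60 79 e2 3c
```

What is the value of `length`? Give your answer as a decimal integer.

`length` is the first field, at byte offset 0, occupying 8 bytes.
Bytes at offsets 0..7: D9 ED 76 A5 F0 3A 9F 1A.
Little-endian stores the least-significant byte at the lowest address.
Reassemble most-significant byte first: 1A 9F 3A F0 A5 76 ED D9 → 0x1A9F3AF0A576EDD9.
0x1A9F3AF0A576EDD9 = 1918316771525717465.

1918316771525717465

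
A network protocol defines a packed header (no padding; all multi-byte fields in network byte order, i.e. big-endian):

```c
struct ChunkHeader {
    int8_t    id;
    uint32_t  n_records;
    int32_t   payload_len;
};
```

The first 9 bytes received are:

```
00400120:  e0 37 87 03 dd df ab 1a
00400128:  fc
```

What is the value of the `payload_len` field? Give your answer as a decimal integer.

`payload_len` follows `id` (1 B), `n_records` (4 B), so it starts at offset 1 + 4 = 5 and occupies 4 bytes.
Bytes at offsets 5..8: DF AB 1A FC.
Big-endian stores the most-significant byte at the lowest address.
The bytes are already most-significant first: 0xDFAB1AFC.
Top bit is set, so as a signed 32-bit value this is 0xDFAB1AFC − 2^32 = -542434564.

-542434564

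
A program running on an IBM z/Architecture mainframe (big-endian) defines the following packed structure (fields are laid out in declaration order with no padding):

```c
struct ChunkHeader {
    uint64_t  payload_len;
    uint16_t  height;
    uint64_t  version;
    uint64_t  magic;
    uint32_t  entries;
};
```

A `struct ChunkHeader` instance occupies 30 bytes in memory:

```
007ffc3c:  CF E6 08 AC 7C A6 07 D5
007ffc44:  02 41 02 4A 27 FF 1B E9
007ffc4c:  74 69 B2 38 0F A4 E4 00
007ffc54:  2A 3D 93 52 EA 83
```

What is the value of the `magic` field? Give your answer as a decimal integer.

12842031538321238589

`magic` follows `payload_len` (8 B), `height` (2 B), `version` (8 B), so it starts at offset 8 + 2 + 8 = 18 and occupies 8 bytes.
Bytes at offsets 18..25: B2 38 0F A4 E4 00 2A 3D.
In big-endian order the high byte comes first in memory.
The bytes are already most-significant first: 0xB2380FA4E4002A3D.
0xB2380FA4E4002A3D = 12842031538321238589.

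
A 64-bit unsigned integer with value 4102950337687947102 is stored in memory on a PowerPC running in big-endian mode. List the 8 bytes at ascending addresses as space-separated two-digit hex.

38 F0 9B 98 00 F5 87 5E

4102950337687947102 in hexadecimal, padded to 64 bits, is 0x38F09B9800F5875E.
Split into bytes (most-significant first): 38 F0 9B 98 00 F5 87 5E.
Big-endian stores the most-significant byte at the lowest address.
So the memory order matches the most-significant-first order: 38 F0 9B 98 00 F5 87 5E.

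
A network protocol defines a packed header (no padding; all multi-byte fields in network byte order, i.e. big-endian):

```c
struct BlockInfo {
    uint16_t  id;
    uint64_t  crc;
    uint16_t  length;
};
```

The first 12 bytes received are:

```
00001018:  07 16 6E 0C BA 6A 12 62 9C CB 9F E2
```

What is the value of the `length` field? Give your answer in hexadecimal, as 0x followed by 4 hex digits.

`length` follows `id` (2 B), `crc` (8 B), so it starts at offset 2 + 8 = 10 and occupies 2 bytes.
Bytes at offsets 10..11: 9F E2.
Big-endian stores the most-significant byte at the lowest address.
The bytes are already most-significant first: 0x9FE2.

0x9FE2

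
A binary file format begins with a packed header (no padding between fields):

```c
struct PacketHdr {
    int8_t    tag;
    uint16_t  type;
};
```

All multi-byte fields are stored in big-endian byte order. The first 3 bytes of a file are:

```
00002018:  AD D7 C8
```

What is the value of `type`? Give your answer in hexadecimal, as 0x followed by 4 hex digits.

0xD7C8

`type` follows `tag` (1 byte), so it starts at byte offset 1 and occupies 2 bytes.
Bytes at offsets 1..2: D7 C8.
Big-endian stores the most-significant byte at the lowest address.
The bytes are already most-significant first: 0xD7C8.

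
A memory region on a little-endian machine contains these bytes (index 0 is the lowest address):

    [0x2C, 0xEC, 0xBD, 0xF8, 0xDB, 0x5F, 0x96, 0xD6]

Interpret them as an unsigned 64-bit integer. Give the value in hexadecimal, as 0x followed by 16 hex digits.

0xD6965FDBF8BDEC2C

Little-endian: lowest address holds the least-significant byte.
Reassemble most-significant byte first: D6 96 5F DB F8 BD EC 2C → 0xD6965FDBF8BDEC2C.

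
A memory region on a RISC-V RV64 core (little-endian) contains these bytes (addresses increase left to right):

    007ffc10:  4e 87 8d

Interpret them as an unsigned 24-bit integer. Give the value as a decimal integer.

Little-endian: lowest address holds the least-significant byte.
Reassemble most-significant byte first: 8D 87 4E → 0x8D874E.
0x8D874E = 9275214.

9275214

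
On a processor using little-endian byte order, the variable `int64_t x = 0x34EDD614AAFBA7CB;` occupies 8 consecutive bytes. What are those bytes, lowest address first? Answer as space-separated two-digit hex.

CB A7 FB AA 14 D6 ED 34

Split into bytes (most-significant first): 34 ED D6 14 AA FB A7 CB.
In little-endian order the low byte comes first in memory.
So at ascending addresses the bytes are CB A7 FB AA 14 D6 ED 34.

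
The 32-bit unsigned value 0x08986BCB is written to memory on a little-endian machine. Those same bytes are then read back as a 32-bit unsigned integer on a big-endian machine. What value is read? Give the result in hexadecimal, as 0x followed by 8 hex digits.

Stored little-endian, the bytes at ascending addresses are CB 6B 98 08.
Read back as big-endian, the last byte is least significant, giving 0xCB6B9808.

0xCB6B9808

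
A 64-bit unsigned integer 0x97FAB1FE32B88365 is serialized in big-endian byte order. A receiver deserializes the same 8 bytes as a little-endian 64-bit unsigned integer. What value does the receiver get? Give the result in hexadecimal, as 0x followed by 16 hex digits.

Stored big-endian, the bytes at ascending addresses are 97 FA B1 FE 32 B8 83 65.
Read back as little-endian, the first byte is least significant, giving 0x6583B832FEB1FA97.

0x6583B832FEB1FA97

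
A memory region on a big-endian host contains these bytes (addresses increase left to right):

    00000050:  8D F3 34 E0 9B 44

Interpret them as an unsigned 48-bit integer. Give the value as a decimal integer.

156075703704388

In big-endian order the high byte comes first in memory.
The bytes are already most-significant first: 0x8DF334E09B44.
0x8DF334E09B44 = 156075703704388.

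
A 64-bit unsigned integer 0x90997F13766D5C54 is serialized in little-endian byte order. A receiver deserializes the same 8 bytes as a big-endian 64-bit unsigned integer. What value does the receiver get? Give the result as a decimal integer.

6078853950944024976

Stored little-endian, the bytes at ascending addresses are 54 5C 6D 76 13 7F 99 90.
Read back as big-endian, the last byte is least significant, giving 0x545C6D76137F9990.
0x545C6D76137F9990 = 6078853950944024976.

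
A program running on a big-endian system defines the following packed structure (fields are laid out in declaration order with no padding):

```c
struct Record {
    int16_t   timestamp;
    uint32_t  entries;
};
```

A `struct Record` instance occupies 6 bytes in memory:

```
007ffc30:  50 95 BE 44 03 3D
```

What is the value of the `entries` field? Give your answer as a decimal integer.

3192128317

`entries` follows `timestamp` (2 bytes), so it starts at byte offset 2 and occupies 4 bytes.
Bytes at offsets 2..5: BE 44 03 3D.
In big-endian order the high byte comes first in memory.
The bytes are already most-significant first: 0xBE44033D.
0xBE44033D = 3192128317.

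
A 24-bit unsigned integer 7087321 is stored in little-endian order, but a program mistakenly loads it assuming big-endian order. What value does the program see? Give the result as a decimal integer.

14230636

7087321 in 24-bit hexadecimal is 0x6C24D9.
Stored little-endian, the bytes at ascending addresses are D9 24 6C.
Read back as big-endian, the last byte is least significant, giving 0xD9246C.
0xD9246C = 14230636.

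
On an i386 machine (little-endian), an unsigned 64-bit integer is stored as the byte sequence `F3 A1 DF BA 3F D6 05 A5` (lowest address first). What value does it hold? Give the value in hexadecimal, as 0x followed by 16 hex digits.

0xA505D63FBADFA1F3

In little-endian order the low byte comes first in memory.
Reassemble most-significant byte first: A5 05 D6 3F BA DF A1 F3 → 0xA505D63FBADFA1F3.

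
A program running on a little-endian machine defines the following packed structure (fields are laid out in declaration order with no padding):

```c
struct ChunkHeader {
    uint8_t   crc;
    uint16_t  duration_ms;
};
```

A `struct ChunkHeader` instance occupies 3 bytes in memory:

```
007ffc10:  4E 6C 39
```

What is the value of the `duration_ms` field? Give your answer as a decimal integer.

14700

`duration_ms` follows `crc` (1 byte), so it starts at byte offset 1 and occupies 2 bytes.
Bytes at offsets 1..2: 6C 39.
Little-endian: lowest address holds the least-significant byte.
Reassemble most-significant byte first: 39 6C → 0x396C.
0x396C = 14700.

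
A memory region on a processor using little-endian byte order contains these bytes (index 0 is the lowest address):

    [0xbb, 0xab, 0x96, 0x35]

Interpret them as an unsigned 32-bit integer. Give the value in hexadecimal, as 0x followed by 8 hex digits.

Little-endian stores the least-significant byte at the lowest address.
Reassemble most-significant byte first: 35 96 AB BB → 0x3596ABBB.

0x3596ABBB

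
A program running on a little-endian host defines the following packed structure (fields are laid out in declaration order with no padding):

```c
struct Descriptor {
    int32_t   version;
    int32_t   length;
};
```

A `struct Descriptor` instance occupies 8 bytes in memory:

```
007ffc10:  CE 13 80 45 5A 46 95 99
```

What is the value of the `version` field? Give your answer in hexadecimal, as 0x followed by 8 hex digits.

`version` is the first field, at byte offset 0, occupying 4 bytes.
Bytes at offsets 0..3: CE 13 80 45.
Little-endian: lowest address holds the least-significant byte.
Reassemble most-significant byte first: 45 80 13 CE → 0x458013CE.

0x458013CE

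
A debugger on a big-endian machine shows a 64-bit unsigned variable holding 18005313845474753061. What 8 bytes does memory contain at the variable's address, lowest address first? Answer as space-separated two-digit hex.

18005313845474753061 in hexadecimal, padded to 64 bits, is 0xF9DFB98BD4F1FA25.
Split into bytes (most-significant first): F9 DF B9 8B D4 F1 FA 25.
Big-endian stores the most-significant byte at the lowest address.
So the memory order matches the most-significant-first order: F9 DF B9 8B D4 F1 FA 25.

F9 DF B9 8B D4 F1 FA 25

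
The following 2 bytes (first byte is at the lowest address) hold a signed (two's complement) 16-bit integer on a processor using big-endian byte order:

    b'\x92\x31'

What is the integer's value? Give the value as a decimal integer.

Big-endian: lowest address holds the most-significant byte.
The bytes are already most-significant first: 0x9231.
Top bit is set, so as a signed 16-bit value this is 0x9231 − 2^16 = -28111.

-28111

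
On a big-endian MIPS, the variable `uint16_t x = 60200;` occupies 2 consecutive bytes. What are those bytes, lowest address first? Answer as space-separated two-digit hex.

EB 28

60200 in hexadecimal, padded to 16 bits, is 0xEB28.
Split into bytes (most-significant first): EB 28.
Big-endian: lowest address holds the most-significant byte.
So the memory order matches the most-significant-first order: EB 28.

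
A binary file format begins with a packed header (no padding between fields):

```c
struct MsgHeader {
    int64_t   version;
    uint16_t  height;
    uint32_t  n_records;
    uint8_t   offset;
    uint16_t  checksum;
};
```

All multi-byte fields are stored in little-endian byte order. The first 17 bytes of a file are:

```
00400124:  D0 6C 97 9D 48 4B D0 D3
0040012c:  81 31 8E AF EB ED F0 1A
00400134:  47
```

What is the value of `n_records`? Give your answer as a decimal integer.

3991646094

`n_records` follows `version` (8 B), `height` (2 B), so it starts at offset 8 + 2 = 10 and occupies 4 bytes.
Bytes at offsets 10..13: 8E AF EB ED.
Little-endian: lowest address holds the least-significant byte.
Reassemble most-significant byte first: ED EB AF 8E → 0xEDEBAF8E.
0xEDEBAF8E = 3991646094.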